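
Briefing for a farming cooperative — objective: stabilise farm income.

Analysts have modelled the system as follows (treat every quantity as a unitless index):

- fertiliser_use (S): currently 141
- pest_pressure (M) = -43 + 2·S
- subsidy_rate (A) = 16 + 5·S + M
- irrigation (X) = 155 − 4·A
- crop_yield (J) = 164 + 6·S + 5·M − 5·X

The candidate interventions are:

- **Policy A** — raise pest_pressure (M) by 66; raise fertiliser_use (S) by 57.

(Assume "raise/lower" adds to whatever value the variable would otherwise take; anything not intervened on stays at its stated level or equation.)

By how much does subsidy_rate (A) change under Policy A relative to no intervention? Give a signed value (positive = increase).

465

Baseline:
  S = 141
  M = -43 + 2·141 = 239
  A = 16 + 5·141 + 239 = 960
Policy A (M + 66, S + 57):
  S = 141 + 57 = 198
  M = -43 + 2·198 (+66 from intervention) = 419
  A = 16 + 5·198 + 419 = 1425
Change in A: 1425 − 960 = 465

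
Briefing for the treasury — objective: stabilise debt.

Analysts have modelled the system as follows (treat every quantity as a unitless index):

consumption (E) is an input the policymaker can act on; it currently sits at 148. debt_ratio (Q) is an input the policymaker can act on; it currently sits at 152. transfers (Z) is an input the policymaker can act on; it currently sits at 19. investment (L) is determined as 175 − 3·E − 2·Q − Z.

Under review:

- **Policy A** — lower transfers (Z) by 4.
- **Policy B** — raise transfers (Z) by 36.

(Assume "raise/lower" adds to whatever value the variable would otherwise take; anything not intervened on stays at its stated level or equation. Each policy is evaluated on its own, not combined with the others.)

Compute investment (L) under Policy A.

Policy A (Z − 4):
  E = 148
  Q = 152
  Z = 19 − 4 = 15
  L = 175 − 3·148 − 2·152 − 15 = -588

-588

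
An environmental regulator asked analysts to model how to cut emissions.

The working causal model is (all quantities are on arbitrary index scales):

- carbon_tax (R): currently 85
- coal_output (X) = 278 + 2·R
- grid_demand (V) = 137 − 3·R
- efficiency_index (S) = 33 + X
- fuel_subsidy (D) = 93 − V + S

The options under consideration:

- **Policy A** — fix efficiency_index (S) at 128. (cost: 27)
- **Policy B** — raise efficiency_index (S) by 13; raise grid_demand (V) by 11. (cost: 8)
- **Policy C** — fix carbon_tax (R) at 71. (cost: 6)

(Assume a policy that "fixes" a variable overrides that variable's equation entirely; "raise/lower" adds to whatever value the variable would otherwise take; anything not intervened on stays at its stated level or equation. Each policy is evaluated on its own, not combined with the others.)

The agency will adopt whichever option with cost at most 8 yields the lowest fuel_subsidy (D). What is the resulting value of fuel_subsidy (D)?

622

Policy B (S + 13, V + 11):
  R = 85
  X = 278 + 2·85 = 448
  V = 137 − 3·85 (+11 from intervention) = -107
  S = 33 + 448 (+13 from intervention) = 494
  D = 93 − (-107) + 494 = 694
Policy C (R := 71):
  R = 71
  X = 278 + 2·71 = 420
  V = 137 − 3·71 = -76
  S = 33 + 420 = 453
  D = 93 − (-76) + 453 = 622
Comparing — Policy B: D=694, Policy C: D=622. Lowest is 622 (Policy C).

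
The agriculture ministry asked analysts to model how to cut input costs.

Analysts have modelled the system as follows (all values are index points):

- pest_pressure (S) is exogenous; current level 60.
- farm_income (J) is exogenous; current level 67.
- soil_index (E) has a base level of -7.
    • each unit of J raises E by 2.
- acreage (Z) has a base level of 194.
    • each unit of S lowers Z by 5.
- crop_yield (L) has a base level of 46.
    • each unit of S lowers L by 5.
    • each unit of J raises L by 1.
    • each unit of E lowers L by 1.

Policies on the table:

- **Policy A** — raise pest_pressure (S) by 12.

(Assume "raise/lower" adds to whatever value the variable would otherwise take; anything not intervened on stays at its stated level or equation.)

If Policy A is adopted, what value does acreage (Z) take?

Policy A (S + 12):
  S = 60 + 12 = 72
  Z = 194 − 5·72 = -166

-166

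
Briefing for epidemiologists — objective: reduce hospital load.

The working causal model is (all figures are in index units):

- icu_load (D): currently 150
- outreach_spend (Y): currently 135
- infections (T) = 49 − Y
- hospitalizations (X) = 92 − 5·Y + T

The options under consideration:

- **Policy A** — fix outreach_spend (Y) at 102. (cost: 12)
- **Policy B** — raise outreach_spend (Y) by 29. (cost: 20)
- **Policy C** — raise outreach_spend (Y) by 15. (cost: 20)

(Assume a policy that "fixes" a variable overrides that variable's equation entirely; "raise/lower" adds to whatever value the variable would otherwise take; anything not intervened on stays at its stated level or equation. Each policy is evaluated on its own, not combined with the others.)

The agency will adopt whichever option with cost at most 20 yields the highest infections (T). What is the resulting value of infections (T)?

Policy A (Y := 102):
  Y = 102
  T = 49 − 102 = -53
Policy B (Y + 29):
  Y = 135 + 29 = 164
  T = 49 − 164 = -115
Policy C (Y + 15):
  Y = 135 + 15 = 150
  T = 49 − 150 = -101
Comparing — Policy A: T=-53, Policy B: T=-115, Policy C: T=-101. Highest is -53 (Policy A).

-53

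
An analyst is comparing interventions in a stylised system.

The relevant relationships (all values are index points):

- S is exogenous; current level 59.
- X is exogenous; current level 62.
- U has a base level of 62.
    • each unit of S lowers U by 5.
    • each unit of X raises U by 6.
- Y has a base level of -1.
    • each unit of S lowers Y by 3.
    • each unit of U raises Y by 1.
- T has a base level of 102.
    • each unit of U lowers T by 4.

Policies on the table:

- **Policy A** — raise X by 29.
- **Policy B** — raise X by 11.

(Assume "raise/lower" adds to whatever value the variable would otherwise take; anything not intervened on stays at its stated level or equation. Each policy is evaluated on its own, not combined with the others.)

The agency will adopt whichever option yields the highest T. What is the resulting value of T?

Policy A (X + 29):
  S = 59
  X = 62 + 29 = 91
  U = 62 − 5·59 + 6·91 = 313
  T = 102 − 4·313 = -1150
Policy B (X + 11):
  S = 59
  X = 62 + 11 = 73
  U = 62 − 5·59 + 6·73 = 205
  T = 102 − 4·205 = -718
Comparing — Policy A: T=-1150, Policy B: T=-718. Highest is -718 (Policy B).

-718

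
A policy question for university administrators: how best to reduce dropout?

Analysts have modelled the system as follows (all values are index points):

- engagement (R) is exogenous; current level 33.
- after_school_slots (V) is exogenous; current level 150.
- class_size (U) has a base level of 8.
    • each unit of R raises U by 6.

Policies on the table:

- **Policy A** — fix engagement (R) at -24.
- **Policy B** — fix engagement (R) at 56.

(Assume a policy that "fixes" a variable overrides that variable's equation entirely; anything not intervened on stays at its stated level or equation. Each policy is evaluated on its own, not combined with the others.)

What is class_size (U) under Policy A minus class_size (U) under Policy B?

Policy A (R := -24):
  R = -24
  U = 8 + 6·(-24) = -136
Policy B (R := 56):
  R = 56
  U = 8 + 6·56 = 344
U: -136 − 344 = -480

-480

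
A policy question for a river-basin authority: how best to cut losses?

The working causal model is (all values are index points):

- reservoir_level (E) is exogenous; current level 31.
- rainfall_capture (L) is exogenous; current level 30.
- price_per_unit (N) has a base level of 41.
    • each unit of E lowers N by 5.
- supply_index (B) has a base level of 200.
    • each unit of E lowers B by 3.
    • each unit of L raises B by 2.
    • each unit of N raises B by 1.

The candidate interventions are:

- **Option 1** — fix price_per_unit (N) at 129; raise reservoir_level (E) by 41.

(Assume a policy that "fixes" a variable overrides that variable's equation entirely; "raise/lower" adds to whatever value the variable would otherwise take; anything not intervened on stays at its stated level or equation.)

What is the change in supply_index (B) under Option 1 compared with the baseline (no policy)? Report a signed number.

Baseline:
  E = 31
  L = 30
  N = 41 − 5·31 = -114
  B = 200 − 3·31 + 2·30 + (-114) = 53
Option 1 (N := 129, E + 41):
  E = 31 + 41 = 72
  L = 30
  N = 129
  B = 200 − 3·72 + 2·30 + 129 = 173
Change in B: 173 − 53 = 120

120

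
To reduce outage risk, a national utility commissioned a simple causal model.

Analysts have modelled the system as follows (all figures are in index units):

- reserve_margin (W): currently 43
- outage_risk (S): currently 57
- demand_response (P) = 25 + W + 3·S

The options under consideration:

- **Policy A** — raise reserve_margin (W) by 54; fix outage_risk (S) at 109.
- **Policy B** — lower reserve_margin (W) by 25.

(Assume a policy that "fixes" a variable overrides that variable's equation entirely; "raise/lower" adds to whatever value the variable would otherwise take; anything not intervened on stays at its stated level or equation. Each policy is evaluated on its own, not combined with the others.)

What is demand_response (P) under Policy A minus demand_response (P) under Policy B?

235

Policy A (W + 54, S := 109):
  W = 43 + 54 = 97
  S = 109
  P = 25 + 97 + 3·109 = 449
Policy B (W − 25):
  W = 43 − 25 = 18
  S = 57
  P = 25 + 18 + 3·57 = 214
P: 449 − 214 = 235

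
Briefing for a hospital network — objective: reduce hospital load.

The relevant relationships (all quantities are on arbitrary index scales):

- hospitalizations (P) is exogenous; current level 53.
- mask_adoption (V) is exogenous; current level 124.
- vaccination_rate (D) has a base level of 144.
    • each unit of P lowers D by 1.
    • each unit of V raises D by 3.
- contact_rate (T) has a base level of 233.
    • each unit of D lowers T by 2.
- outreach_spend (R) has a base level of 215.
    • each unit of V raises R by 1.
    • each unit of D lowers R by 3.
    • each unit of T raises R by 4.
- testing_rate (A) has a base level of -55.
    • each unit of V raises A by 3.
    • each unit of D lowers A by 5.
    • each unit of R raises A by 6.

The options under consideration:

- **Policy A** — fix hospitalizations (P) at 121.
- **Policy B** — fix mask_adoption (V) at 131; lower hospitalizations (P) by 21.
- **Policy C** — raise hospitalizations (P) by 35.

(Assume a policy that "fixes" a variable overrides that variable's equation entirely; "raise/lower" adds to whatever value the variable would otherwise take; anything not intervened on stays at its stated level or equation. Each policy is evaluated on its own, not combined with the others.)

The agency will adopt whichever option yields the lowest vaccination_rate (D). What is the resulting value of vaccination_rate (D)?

Policy A (P := 121):
  P = 121
  V = 124
  D = 144 − 121 + 3·124 = 395
Policy B (V := 131, P − 21):
  P = 53 − 21 = 32
  V = 131
  D = 144 − 32 + 3·131 = 505
Policy C (P + 35):
  P = 53 + 35 = 88
  V = 124
  D = 144 − 88 + 3·124 = 428
Comparing — Policy A: D=395, Policy B: D=505, Policy C: D=428. Lowest is 395 (Policy A).

395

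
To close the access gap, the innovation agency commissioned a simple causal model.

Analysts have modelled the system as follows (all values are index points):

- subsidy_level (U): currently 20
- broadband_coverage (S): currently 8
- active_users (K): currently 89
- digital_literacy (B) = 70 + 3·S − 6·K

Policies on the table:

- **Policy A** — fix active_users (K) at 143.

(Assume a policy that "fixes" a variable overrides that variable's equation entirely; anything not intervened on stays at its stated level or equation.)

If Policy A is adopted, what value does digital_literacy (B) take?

-764

Policy A (K := 143):
  S = 8
  K = 143
  B = 70 + 3·8 − 6·143 = -764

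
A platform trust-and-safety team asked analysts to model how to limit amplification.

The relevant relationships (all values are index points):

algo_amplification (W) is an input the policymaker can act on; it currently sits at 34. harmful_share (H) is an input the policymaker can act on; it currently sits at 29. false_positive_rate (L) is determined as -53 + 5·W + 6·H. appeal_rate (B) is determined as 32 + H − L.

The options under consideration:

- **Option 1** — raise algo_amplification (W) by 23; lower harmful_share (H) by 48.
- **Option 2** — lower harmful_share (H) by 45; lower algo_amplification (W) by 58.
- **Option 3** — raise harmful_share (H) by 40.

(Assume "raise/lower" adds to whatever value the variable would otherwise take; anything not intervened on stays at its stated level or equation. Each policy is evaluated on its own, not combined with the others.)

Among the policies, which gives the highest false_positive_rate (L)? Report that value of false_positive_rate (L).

Option 1 (W + 23, H − 48):
  W = 34 + 23 = 57
  H = 29 − 48 = -19
  L = -53 + 5·57 + 6·(-19) = 118
Option 2 (H − 45, W − 58):
  W = 34 − 58 = -24
  H = 29 − 45 = -16
  L = -53 + 5·(-24) + 6·(-16) = -269
Option 3 (H + 40):
  W = 34
  H = 29 + 40 = 69
  L = -53 + 5·34 + 6·69 = 531
Comparing — Option 1: L=118, Option 2: L=-269, Option 3: L=531. Highest is 531 (Option 3).

531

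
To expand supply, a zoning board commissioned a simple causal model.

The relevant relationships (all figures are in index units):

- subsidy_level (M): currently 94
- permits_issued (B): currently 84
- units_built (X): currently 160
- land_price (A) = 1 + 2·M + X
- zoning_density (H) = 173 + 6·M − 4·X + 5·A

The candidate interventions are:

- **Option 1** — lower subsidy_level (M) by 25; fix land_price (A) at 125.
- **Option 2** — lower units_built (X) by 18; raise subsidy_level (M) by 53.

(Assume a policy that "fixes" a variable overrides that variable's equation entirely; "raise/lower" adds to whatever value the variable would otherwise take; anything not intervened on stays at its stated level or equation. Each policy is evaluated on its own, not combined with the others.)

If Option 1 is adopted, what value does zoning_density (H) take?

572

Option 1 (M − 25, A := 125):
  M = 94 − 25 = 69
  X = 160
  A = 125
  H = 173 + 6·69 − 4·160 + 5·125 = 572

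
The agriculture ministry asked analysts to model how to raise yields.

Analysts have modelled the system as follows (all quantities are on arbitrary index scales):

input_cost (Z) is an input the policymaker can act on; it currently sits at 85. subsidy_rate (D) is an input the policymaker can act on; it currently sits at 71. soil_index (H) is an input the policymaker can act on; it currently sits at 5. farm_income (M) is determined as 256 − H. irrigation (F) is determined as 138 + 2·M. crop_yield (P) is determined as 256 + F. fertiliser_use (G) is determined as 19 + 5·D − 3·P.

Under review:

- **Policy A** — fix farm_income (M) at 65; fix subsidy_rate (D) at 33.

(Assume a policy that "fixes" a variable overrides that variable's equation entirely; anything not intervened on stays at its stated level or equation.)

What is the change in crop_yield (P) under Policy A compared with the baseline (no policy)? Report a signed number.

-372

Baseline:
  H = 5
  M = 256 − 5 = 251
  F = 138 + 2·251 = 640
  P = 256 + 640 = 896
Policy A (M := 65, D := 33):
  H = 5
  M = 65
  F = 138 + 2·65 = 268
  P = 256 + 268 = 524
Change in P: 524 − 896 = -372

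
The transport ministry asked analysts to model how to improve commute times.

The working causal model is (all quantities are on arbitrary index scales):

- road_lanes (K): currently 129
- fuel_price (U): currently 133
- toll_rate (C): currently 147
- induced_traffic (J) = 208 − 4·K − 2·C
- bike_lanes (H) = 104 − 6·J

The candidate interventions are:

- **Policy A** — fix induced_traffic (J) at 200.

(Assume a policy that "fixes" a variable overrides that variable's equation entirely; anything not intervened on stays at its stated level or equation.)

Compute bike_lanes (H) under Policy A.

Policy A (J := 200):
  K = 129
  C = 147
  J = 200
  H = 104 − 6·200 = -1096

-1096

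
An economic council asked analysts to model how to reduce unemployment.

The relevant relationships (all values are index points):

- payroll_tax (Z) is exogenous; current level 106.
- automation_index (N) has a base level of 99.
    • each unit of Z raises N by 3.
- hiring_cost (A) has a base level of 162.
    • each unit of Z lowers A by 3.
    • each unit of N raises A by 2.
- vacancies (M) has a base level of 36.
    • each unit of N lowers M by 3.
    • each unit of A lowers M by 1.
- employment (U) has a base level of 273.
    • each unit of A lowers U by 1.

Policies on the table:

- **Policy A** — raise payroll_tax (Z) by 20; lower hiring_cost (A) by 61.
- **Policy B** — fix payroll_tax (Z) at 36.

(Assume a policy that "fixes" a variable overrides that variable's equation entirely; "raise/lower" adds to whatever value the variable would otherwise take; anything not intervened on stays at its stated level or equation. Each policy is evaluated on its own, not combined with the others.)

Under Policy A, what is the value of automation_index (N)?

477

Policy A (Z + 20, A − 61):
  Z = 106 + 20 = 126
  N = 99 + 3·126 = 477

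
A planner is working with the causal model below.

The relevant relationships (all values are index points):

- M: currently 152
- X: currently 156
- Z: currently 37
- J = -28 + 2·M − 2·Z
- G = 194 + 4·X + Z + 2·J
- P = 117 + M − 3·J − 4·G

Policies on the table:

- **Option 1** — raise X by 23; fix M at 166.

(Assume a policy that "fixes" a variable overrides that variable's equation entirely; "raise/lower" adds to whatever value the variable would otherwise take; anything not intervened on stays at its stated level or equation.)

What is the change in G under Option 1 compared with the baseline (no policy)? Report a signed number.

148

Baseline:
  M = 152
  X = 156
  Z = 37
  J = -28 + 2·152 − 2·37 = 202
  G = 194 + 4·156 + 37 + 2·202 = 1259
Option 1 (X + 23, M := 166):
  M = 166
  X = 156 + 23 = 179
  Z = 37
  J = -28 + 2·166 − 2·37 = 230
  G = 194 + 4·179 + 37 + 2·230 = 1407
Change in G: 1407 − 1259 = 148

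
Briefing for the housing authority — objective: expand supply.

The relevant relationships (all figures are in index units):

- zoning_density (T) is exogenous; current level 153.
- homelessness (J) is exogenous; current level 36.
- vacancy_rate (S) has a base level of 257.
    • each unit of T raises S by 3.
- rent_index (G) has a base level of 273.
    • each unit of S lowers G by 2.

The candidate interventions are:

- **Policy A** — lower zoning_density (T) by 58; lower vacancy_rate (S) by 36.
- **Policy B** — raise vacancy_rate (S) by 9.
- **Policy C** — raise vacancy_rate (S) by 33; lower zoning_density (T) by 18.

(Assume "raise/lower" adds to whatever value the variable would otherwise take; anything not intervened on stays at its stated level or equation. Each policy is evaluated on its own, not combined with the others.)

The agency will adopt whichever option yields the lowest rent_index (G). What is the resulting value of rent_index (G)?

Policy A (T − 58, S − 36):
  T = 153 − 58 = 95
  S = 257 + 3·95 (−36 from intervention) = 506
  G = 273 − 2·506 = -739
Policy B (S + 9):
  T = 153
  S = 257 + 3·153 (+9 from intervention) = 725
  G = 273 − 2·725 = -1177
Policy C (S + 33, T − 18):
  T = 153 − 18 = 135
  S = 257 + 3·135 (+33 from intervention) = 695
  G = 273 − 2·695 = -1117
Comparing — Policy A: G=-739, Policy B: G=-1177, Policy C: G=-1117. Lowest is -1177 (Policy B).

-1177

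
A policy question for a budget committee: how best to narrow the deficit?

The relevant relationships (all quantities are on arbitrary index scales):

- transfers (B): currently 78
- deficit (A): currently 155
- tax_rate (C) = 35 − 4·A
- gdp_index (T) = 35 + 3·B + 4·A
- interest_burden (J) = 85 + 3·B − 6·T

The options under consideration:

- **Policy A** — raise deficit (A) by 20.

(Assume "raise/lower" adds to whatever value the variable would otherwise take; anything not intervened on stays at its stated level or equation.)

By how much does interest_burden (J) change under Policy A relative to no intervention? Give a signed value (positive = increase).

-480

Baseline:
  B = 78
  A = 155
  T = 35 + 3·78 + 4·155 = 889
  J = 85 + 3·78 − 6·889 = -5015
Policy A (A + 20):
  B = 78
  A = 155 + 20 = 175
  T = 35 + 3·78 + 4·175 = 969
  J = 85 + 3·78 − 6·969 = -5495
Change in J: -5495 − (-5015) = -480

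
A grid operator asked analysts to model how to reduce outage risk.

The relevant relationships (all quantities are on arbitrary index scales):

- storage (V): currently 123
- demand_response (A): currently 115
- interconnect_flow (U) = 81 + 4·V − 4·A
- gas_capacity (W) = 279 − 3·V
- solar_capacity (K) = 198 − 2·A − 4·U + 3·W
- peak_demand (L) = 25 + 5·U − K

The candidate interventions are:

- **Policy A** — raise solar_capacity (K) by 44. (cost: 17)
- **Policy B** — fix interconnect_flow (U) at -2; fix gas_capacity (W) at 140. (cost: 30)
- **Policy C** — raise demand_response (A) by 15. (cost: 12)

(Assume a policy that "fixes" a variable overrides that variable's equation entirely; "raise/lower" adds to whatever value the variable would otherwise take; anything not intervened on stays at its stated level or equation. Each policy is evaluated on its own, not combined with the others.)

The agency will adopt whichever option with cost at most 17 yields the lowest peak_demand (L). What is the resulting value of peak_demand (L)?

834

Policy A (K + 44):
  V = 123
  A = 115
  U = 81 + 4·123 − 4·115 = 113
  W = 279 − 3·123 = -90
  K = 198 − 2·115 − 4·113 + 3·(-90) (+44 from intervention) = -710
  L = 25 + 5·113 − (-710) = 1300
Policy C (A + 15):
  V = 123
  A = 115 + 15 = 130
  U = 81 + 4·123 − 4·130 = 53
  W = 279 − 3·123 = -90
  K = 198 − 2·130 − 4·53 + 3·(-90) = -544
  L = 25 + 5·53 − (-544) = 834
Comparing — Policy A: L=1300, Policy C: L=834. Lowest is 834 (Policy C).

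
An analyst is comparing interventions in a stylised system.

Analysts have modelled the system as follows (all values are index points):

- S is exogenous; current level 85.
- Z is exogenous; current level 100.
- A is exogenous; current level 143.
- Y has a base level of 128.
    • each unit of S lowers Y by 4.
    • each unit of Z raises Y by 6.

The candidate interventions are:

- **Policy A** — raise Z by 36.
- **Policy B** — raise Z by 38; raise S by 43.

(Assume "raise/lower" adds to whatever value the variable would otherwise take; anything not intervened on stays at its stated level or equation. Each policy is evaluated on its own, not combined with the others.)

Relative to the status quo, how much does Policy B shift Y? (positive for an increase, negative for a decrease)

56

Baseline:
  S = 85
  Z = 100
  Y = 128 − 4·85 + 6·100 = 388
Policy B (Z + 38, S + 43):
  S = 85 + 43 = 128
  Z = 100 + 38 = 138
  Y = 128 − 4·128 + 6·138 = 444
Change in Y: 444 − 388 = 56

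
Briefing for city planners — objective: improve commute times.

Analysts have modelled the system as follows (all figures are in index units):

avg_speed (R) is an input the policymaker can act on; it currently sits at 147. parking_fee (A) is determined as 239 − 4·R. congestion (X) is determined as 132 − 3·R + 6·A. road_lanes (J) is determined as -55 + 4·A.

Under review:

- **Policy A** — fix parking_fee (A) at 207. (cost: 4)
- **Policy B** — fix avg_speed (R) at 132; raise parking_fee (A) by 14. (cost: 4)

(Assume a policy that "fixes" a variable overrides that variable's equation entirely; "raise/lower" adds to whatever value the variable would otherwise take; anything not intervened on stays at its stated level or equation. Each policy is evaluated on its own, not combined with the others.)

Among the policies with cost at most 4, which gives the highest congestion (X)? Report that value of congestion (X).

Policy A (A := 207):
  R = 147
  A = 207
  X = 132 − 3·147 + 6·207 = 933
Policy B (R := 132, A + 14):
  R = 132
  A = 239 − 4·132 (+14 from intervention) = -275
  X = 132 − 3·132 + 6·(-275) = -1914
Comparing — Policy A: X=933, Policy B: X=-1914. Highest is 933 (Policy A).

933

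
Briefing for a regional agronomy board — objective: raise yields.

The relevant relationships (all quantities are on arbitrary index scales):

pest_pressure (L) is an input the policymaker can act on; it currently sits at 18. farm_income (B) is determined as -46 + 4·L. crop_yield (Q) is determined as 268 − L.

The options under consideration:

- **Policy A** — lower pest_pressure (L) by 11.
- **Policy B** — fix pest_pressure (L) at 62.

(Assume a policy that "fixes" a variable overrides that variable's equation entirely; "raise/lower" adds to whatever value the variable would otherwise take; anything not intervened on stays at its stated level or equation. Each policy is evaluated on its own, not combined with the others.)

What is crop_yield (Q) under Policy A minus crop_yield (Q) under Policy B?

55

Policy A (L − 11):
  L = 18 − 11 = 7
  Q = 268 − 7 = 261
Policy B (L := 62):
  L = 62
  Q = 268 − 62 = 206
Q: 261 − 206 = 55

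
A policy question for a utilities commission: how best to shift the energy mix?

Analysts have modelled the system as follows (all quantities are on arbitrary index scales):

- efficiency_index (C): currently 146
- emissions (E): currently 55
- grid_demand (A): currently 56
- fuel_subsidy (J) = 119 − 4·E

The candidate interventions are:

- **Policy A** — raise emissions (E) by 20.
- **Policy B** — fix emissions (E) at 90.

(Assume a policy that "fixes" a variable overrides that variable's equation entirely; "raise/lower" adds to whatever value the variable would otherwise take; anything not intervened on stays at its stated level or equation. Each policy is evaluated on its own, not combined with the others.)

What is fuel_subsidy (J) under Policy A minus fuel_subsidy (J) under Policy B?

Policy A (E + 20):
  E = 55 + 20 = 75
  J = 119 − 4·75 = -181
Policy B (E := 90):
  E = 90
  J = 119 − 4·90 = -241
J: -181 − (-241) = 60

60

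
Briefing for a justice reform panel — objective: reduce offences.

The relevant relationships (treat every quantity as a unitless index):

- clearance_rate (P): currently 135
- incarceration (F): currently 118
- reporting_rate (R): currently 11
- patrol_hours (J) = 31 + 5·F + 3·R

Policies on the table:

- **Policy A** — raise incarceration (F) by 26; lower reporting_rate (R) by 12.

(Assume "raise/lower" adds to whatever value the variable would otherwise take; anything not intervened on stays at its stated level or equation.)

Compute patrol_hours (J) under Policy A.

Policy A (F + 26, R − 12):
  F = 118 + 26 = 144
  R = 11 − 12 = -1
  J = 31 + 5·144 + 3·(-1) = 748

748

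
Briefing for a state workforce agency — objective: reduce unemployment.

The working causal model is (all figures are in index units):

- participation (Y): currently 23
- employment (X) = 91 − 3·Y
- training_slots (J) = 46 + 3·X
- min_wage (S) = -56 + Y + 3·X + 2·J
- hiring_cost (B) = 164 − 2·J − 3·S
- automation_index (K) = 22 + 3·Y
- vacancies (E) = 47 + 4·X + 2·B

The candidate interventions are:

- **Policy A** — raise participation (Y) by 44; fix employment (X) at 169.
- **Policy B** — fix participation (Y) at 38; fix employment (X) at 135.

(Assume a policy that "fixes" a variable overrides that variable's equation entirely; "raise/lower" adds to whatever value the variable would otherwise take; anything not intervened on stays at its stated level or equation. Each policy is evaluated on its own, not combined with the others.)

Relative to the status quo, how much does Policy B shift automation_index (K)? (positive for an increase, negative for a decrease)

Baseline:
  Y = 23
  K = 22 + 3·23 = 91
Policy B (Y := 38, X := 135):
  Y = 38
  K = 22 + 3·38 = 136
Change in K: 136 − 91 = 45

45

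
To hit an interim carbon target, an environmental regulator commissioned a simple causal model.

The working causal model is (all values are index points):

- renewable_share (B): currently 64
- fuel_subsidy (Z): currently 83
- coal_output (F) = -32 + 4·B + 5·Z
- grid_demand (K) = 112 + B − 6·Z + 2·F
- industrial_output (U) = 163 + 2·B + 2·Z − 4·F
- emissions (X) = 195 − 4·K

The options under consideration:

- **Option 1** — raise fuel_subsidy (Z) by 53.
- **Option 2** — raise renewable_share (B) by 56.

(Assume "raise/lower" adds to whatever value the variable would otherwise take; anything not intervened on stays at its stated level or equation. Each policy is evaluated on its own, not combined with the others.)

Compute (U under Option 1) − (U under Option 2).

-170

Option 1 (Z + 53):
  B = 64
  Z = 83 + 53 = 136
  F = -32 + 4·64 + 5·136 = 904
  U = 163 + 2·64 + 2·136 − 4·904 = -3053
Option 2 (B + 56):
  B = 64 + 56 = 120
  Z = 83
  F = -32 + 4·120 + 5·83 = 863
  U = 163 + 2·120 + 2·83 − 4·863 = -2883
U: -3053 − (-2883) = -170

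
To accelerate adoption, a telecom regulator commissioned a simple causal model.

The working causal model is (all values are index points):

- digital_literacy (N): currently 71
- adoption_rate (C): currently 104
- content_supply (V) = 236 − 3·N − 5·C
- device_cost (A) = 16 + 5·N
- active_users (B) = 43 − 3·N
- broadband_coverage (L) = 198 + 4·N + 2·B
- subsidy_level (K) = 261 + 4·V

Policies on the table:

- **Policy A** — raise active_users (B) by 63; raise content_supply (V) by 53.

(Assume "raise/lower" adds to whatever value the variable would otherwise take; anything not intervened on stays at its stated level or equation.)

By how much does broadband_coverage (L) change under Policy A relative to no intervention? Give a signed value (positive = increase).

Baseline:
  N = 71
  B = 43 − 3·71 = -170
  L = 198 + 4·71 + 2·(-170) = 142
Policy A (B + 63, V + 53):
  N = 71
  B = 43 − 3·71 (+63 from intervention) = -107
  L = 198 + 4·71 + 2·(-107) = 268
Change in L: 268 − 142 = 126

126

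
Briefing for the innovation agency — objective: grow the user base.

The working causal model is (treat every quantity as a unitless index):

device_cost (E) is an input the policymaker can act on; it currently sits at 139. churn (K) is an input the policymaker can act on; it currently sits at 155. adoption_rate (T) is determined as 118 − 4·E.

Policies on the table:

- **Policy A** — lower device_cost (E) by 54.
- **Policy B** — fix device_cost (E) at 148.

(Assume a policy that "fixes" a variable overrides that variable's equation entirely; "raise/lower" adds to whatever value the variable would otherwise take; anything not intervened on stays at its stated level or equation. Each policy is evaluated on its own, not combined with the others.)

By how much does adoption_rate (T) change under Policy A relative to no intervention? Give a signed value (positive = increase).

Baseline:
  E = 139
  T = 118 − 4·139 = -438
Policy A (E − 54):
  E = 139 − 54 = 85
  T = 118 − 4·85 = -222
Change in T: -222 − (-438) = 216

216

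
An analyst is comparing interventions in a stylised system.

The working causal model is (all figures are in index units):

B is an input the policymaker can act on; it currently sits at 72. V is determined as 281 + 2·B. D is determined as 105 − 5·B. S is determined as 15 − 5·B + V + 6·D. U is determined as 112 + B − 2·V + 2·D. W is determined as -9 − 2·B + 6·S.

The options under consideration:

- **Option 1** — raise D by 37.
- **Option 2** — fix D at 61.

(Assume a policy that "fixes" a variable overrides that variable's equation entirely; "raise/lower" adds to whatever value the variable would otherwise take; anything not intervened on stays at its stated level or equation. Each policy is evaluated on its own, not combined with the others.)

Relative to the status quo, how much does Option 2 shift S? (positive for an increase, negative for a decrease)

Baseline:
  B = 72
  V = 281 + 2·72 = 425
  D = 105 − 5·72 = -255
  S = 15 − 5·72 + 425 + 6·(-255) = -1450
Option 2 (D := 61):
  B = 72
  V = 281 + 2·72 = 425
  D = 61
  S = 15 − 5·72 + 425 + 6·61 = 446
Change in S: 446 − (-1450) = 1896

1896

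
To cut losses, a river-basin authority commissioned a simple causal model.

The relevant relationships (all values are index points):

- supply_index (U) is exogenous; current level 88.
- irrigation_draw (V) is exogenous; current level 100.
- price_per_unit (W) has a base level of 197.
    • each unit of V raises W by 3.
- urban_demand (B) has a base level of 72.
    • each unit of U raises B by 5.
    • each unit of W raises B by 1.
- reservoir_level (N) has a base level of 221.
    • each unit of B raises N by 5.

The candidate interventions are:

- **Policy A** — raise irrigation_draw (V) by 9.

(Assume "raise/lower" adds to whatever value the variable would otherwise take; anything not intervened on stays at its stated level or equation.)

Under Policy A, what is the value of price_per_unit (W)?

Policy A (V + 9):
  V = 100 + 9 = 109
  W = 197 + 3·109 = 524

524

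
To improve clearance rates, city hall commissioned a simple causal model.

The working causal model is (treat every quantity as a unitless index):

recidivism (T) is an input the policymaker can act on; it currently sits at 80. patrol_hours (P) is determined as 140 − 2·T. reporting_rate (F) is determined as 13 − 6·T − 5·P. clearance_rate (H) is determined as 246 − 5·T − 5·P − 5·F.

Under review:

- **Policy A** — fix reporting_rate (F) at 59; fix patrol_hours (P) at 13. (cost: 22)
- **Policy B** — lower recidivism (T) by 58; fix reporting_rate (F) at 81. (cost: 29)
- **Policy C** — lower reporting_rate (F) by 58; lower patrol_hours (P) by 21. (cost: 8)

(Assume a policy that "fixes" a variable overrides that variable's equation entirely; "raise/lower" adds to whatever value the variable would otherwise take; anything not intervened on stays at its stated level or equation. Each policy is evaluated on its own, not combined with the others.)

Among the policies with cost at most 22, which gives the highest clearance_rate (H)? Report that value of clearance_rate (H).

1651

Policy A (F := 59, P := 13):
  T = 80
  P = 13
  F = 59
  H = 246 − 5·80 − 5·13 − 5·59 = -514
Policy C (F − 58, P − 21):
  T = 80
  P = 140 − 2·80 (−21 from intervention) = -41
  F = 13 − 6·80 − 5·(-41) (−58 from intervention) = -320
  H = 246 − 5·80 − 5·(-41) − 5·(-320) = 1651
Comparing — Policy A: H=-514, Policy C: H=1651. Highest is 1651 (Policy C).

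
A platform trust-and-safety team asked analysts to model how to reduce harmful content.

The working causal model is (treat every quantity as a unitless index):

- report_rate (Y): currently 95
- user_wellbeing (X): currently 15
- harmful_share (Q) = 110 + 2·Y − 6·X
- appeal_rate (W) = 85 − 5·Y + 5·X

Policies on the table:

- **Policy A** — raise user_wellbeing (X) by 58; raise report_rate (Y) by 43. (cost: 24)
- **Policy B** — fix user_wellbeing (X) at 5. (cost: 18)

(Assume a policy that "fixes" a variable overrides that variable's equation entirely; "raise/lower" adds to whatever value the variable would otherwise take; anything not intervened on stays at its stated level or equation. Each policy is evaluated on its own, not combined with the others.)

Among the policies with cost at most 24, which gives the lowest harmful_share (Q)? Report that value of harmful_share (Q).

-52

Policy A (X + 58, Y + 43):
  Y = 95 + 43 = 138
  X = 15 + 58 = 73
  Q = 110 + 2·138 − 6·73 = -52
Policy B (X := 5):
  Y = 95
  X = 5
  Q = 110 + 2·95 − 6·5 = 270
Comparing — Policy A: Q=-52, Policy B: Q=270. Lowest is -52 (Policy A).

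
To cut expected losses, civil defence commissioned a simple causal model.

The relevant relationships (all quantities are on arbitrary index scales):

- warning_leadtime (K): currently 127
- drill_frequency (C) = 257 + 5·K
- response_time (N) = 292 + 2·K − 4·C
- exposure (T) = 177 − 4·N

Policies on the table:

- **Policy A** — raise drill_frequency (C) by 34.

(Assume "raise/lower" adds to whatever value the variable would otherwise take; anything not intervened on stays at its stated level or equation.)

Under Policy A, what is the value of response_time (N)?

Policy A (C + 34):
  K = 127
  C = 257 + 5·127 (+34 from intervention) = 926
  N = 292 + 2·127 − 4·926 = -3158

-3158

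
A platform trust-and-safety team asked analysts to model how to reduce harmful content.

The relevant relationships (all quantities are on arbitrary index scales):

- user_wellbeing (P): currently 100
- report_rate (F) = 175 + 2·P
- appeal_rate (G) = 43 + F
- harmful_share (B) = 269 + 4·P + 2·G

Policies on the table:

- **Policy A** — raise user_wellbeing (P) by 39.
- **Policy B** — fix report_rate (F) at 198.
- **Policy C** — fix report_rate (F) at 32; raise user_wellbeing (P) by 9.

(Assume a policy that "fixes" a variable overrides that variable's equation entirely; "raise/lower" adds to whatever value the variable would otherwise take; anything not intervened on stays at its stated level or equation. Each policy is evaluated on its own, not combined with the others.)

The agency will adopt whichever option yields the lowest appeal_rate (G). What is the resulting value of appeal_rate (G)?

Policy A (P + 39):
  P = 100 + 39 = 139
  F = 175 + 2·139 = 453
  G = 43 + 453 = 496
Policy B (F := 198):
  P = 100
  F = 198
  G = 43 + 198 = 241
Policy C (F := 32, P + 9):
  P = 100 + 9 = 109
  F = 32
  G = 43 + 32 = 75
Comparing — Policy A: G=496, Policy B: G=241, Policy C: G=75. Lowest is 75 (Policy C).

75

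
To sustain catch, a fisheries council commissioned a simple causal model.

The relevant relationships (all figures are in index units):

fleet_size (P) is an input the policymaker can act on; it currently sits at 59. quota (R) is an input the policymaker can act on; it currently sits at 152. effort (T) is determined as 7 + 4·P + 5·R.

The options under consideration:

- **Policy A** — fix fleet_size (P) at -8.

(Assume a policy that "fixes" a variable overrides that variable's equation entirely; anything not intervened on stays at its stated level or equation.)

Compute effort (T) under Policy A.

735

Policy A (P := -8):
  P = -8
  R = 152
  T = 7 + 4·(-8) + 5·152 = 735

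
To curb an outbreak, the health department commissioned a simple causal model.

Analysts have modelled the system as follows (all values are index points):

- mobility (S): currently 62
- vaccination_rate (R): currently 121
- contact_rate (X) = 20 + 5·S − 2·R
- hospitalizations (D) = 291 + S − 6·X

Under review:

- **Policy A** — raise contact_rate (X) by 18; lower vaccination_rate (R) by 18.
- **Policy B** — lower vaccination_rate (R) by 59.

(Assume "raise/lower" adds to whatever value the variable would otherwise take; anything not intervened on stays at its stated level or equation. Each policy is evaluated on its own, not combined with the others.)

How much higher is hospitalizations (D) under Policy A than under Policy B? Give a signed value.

Policy A (X + 18, R − 18):
  S = 62
  R = 121 − 18 = 103
  X = 20 + 5·62 − 2·103 (+18 from intervention) = 142
  D = 291 + 62 − 6·142 = -499
Policy B (R − 59):
  S = 62
  R = 121 − 59 = 62
  X = 20 + 5·62 − 2·62 = 206
  D = 291 + 62 − 6·206 = -883
D: -499 − (-883) = 384

384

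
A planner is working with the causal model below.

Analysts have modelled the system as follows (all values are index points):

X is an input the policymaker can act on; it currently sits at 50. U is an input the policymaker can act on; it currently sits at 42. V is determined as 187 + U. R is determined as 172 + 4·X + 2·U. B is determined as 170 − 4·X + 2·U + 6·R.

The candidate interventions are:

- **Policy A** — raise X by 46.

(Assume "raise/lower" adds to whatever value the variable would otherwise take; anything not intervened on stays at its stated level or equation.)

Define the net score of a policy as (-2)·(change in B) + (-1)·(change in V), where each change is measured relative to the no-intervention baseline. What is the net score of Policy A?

-1840

Baseline:
  X = 50
  U = 42
  V = 187 + 42 = 229
  R = 172 + 4·50 + 2·42 = 456
  B = 170 − 4·50 + 2·42 + 6·456 = 2790
Policy A (X + 46):
  X = 50 + 46 = 96
  U = 42
  V = 187 + 42 = 229
  R = 172 + 4·96 + 2·42 = 640
  B = 170 − 4·96 + 2·42 + 6·640 = 3710
ΔB = 3710 − 2790 = 920; ΔV = 229 − 229 = 0
Score = (-2)·920 + (-1)·0 = -1840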